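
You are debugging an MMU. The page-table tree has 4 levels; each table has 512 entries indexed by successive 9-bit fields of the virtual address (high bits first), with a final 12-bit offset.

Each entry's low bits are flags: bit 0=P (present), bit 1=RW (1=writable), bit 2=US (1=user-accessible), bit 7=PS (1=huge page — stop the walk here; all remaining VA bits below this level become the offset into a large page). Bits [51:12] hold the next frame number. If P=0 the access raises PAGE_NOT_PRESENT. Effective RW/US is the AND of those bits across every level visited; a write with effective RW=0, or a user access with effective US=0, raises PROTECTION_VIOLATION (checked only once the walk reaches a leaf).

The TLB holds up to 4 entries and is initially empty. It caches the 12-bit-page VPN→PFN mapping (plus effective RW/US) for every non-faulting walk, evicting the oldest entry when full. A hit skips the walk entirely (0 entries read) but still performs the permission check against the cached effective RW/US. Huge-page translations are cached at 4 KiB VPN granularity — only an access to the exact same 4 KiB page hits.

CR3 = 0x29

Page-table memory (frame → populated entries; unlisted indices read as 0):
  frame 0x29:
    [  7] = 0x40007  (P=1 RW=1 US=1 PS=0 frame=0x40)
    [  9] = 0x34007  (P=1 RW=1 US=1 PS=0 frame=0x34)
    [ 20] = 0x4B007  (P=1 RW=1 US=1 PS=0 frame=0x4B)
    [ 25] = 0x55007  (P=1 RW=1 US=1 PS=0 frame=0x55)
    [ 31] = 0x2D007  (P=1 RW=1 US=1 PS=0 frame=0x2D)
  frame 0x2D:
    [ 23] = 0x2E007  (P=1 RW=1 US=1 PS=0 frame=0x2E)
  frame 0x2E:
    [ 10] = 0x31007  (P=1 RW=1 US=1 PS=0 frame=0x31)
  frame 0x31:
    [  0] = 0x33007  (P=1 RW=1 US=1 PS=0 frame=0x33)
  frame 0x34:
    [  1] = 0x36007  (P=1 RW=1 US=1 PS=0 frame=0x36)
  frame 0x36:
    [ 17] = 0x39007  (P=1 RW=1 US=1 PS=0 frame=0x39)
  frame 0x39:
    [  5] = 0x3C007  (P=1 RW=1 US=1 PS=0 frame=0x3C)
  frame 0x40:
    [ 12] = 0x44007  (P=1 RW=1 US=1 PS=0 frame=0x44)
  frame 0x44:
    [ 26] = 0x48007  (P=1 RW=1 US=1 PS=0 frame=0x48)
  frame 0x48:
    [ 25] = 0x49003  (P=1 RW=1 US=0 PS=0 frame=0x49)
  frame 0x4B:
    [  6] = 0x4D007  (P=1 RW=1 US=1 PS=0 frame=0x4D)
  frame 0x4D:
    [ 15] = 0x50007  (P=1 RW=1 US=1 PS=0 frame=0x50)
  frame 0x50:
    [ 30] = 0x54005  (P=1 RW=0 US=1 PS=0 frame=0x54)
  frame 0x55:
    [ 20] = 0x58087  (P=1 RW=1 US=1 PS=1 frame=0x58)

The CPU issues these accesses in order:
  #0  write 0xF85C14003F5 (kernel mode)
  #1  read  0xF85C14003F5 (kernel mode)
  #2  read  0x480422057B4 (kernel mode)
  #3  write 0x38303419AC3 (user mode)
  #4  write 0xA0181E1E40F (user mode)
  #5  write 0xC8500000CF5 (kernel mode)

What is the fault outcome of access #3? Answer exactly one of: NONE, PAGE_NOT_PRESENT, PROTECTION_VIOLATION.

Walk each access:
#0 VA=0xF85C14003F5 (w,kernel):
  L0: frame=0x29 idx=31 entry=0x2D007 [P=1 RW=1 US=1 PS=0]
  L1: frame=0x2D idx=23 entry=0x2E007 [P=1 RW=1 US=1 PS=0]
  L2: frame=0x2E idx=10 entry=0x31007 [P=1 RW=1 US=1 PS=0]
  L3: frame=0x31 idx=0 entry=0x33007 [P=1 RW=1 US=1 PS=0]
  → PA=0x333F5  (4 entries read)
#1 VA=0xF85C14003F5 (r,kernel):
  TLB hit vpn=0xF85C1400 → PA=0x333F5
#2 VA=0x480422057B4 (r,kernel):
  L0: frame=0x29 idx=9 entry=0x34007 [P=1 RW=1 US=1 PS=0]
  L1: frame=0x34 idx=1 entry=0x36007 [P=1 RW=1 US=1 PS=0]
  L2: frame=0x36 idx=17 entry=0x39007 [P=1 RW=1 US=1 PS=0]
  L3: frame=0x39 idx=5 entry=0x3C007 [P=1 RW=1 US=1 PS=0]
  → PA=0x3C7B4  (4 entries read)
#3 VA=0x38303419AC3 (w,user):
  L0: frame=0x29 idx=7 entry=0x40007 [P=1 RW=1 US=1 PS=0]
  L1: frame=0x40 idx=12 entry=0x44007 [P=1 RW=1 US=1 PS=0]
  L2: frame=0x44 idx=26 entry=0x48007 [P=1 RW=1 US=1 PS=0]
  L3: frame=0x48 idx=25 entry=0x49003 [P=1 RW=1 US=0 PS=0]
  → PROTECTION_VIOLATION  (4 entries read)
#4 VA=0xA0181E1E40F (w,user):
  L0: frame=0x29 idx=20 entry=0x4B007 [P=1 RW=1 US=1 PS=0]
  L1: frame=0x4B idx=6 entry=0x4D007 [P=1 RW=1 US=1 PS=0]
  L2: frame=0x4D idx=15 entry=0x50007 [P=1 RW=1 US=1 PS=0]
  L3: frame=0x50 idx=30 entry=0x54005 [P=1 RW=0 US=1 PS=0]
  → PROTECTION_VIOLATION  (4 entries read)
#5 VA=0xC8500000CF5 (w,kernel):
  L0: frame=0x29 idx=25 entry=0x55007 [P=1 RW=1 US=1 PS=0]
  L1: frame=0x55 idx=20 entry=0x58087 [P=1 RW=1 US=1 PS=1]
  → PA=0x58CF5 (huge @L1)  (2 entries read)

Access #3 fault: PROTECTION_VIOLATION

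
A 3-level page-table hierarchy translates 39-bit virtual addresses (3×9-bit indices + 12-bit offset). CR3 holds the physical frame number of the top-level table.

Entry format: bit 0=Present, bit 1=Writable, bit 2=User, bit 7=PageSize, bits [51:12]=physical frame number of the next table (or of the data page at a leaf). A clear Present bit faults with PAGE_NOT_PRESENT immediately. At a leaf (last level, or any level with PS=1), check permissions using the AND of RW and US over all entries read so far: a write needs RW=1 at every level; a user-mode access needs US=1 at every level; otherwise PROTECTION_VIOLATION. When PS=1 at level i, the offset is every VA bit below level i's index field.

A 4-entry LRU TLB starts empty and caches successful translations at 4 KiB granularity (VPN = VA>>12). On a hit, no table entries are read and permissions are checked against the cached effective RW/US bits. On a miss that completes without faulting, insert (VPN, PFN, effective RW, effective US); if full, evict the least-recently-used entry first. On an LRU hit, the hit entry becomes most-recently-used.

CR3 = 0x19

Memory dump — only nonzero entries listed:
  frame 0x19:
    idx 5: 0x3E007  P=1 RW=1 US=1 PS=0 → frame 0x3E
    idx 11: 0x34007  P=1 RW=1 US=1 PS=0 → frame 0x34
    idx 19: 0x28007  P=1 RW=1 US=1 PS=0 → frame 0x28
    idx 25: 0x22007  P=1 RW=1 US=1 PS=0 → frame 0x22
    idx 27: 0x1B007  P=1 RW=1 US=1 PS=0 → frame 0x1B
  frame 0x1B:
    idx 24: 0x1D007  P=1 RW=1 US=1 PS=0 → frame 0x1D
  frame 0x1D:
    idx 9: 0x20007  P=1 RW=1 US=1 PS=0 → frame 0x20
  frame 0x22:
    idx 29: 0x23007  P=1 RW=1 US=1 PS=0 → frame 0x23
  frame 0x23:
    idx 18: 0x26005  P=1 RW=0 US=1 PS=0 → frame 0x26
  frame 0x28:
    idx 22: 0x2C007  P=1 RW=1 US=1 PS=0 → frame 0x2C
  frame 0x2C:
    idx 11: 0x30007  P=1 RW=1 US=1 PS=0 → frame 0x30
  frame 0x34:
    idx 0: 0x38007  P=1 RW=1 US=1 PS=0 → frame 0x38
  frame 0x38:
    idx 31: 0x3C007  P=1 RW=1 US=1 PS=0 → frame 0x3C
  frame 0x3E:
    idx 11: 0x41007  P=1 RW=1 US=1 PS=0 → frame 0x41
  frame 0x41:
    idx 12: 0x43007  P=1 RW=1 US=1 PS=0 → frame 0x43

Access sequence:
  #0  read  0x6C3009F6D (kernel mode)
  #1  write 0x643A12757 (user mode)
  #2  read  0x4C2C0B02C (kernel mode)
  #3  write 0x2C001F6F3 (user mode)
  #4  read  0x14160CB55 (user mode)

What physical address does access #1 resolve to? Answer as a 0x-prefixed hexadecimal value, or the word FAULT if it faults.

Per-access translation:
#0 VA=0x6C3009F6D (r,kernel):
  L0: frame=0x19 idx=27 entry=0x1B007 [P=1 RW=1 US=1 PS=0]
  L1: frame=0x1B idx=24 entry=0x1D007 [P=1 RW=1 US=1 PS=0]
  L2: frame=0x1D idx=9 entry=0x20007 [P=1 RW=1 US=1 PS=0]
  ⇒ phys 0x20F6D  [3 reads]
#1 VA=0x643A12757 (w,user):
  L0: frame=0x19 idx=25 entry=0x22007 [P=1 RW=1 US=1 PS=0]
  L1: frame=0x22 idx=29 entry=0x23007 [P=1 RW=1 US=1 PS=0]
  L2: frame=0x23 idx=18 entry=0x26005 [P=1 RW=0 US=1 PS=0]
  → PROTECTION_VIOLATION  (3 entries read)
#2 VA=0x4C2C0B02C (r,kernel):
  L0: frame=0x19 idx=19 entry=0x28007 [P=1 RW=1 US=1 PS=0]
  L1: frame=0x28 idx=22 entry=0x2C007 [P=1 RW=1 US=1 PS=0]
  L2: frame=0x2C idx=11 entry=0x30007 [P=1 RW=1 US=1 PS=0]
  ⇒ phys 0x3002C  [3 reads]
#3 VA=0x2C001F6F3 (w,user):
  L0: frame=0x19 idx=11 entry=0x34007 [P=1 RW=1 US=1 PS=0]
  L1: frame=0x34 idx=0 entry=0x38007 [P=1 RW=1 US=1 PS=0]
  L2: frame=0x38 idx=31 entry=0x3C007 [P=1 RW=1 US=1 PS=0]
  ⇒ phys 0x3C6F3  [3 reads]
#4 VA=0x14160CB55 (r,user):
  L0: frame=0x19 idx=5 entry=0x3E007 [P=1 RW=1 US=1 PS=0]
  L1: frame=0x3E idx=11 entry=0x41007 [P=1 RW=1 US=1 PS=0]
  L2: frame=0x41 idx=12 entry=0x43007 [P=1 RW=1 US=1 PS=0]
  ⇒ phys 0x43B55  [3 reads]

Access #1 PA: FAULT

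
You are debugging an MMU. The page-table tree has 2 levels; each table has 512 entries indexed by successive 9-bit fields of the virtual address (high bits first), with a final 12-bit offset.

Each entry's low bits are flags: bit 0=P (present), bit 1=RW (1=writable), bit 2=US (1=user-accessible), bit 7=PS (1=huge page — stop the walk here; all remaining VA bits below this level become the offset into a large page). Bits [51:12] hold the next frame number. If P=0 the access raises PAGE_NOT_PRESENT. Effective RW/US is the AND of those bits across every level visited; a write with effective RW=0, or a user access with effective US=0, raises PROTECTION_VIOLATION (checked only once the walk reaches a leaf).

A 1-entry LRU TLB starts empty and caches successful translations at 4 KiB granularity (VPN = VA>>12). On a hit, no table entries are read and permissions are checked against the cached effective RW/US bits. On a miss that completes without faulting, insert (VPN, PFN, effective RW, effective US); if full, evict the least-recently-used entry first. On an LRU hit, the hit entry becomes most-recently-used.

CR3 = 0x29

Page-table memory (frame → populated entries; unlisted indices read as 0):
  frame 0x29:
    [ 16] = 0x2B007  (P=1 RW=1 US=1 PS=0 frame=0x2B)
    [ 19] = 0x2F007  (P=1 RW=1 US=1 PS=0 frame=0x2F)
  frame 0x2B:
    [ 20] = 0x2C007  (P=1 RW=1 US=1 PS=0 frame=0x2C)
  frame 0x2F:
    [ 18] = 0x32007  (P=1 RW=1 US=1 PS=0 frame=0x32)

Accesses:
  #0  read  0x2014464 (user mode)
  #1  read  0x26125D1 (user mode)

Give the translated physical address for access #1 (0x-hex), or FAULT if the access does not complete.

Trace:
#0 VA=0x2014464 (r,user):
  L0 @0x29[16] → 0x2B007  P=1,RW=1,US=1,PS=0
  L1 @0x2B[20] → 0x2C007  P=1,RW=1,US=1,PS=0
  → PA=0x2C464  (2 entries read)
#1 VA=0x26125D1 (r,user):
  L0 @0x29[19] → 0x2F007  P=1,RW=1,US=1,PS=0
  L1 @0x2F[18] → 0x32007  P=1,RW=1,US=1,PS=0
  → PA=0x325D1  (2 entries read)

Access #1 PA: 0x325D1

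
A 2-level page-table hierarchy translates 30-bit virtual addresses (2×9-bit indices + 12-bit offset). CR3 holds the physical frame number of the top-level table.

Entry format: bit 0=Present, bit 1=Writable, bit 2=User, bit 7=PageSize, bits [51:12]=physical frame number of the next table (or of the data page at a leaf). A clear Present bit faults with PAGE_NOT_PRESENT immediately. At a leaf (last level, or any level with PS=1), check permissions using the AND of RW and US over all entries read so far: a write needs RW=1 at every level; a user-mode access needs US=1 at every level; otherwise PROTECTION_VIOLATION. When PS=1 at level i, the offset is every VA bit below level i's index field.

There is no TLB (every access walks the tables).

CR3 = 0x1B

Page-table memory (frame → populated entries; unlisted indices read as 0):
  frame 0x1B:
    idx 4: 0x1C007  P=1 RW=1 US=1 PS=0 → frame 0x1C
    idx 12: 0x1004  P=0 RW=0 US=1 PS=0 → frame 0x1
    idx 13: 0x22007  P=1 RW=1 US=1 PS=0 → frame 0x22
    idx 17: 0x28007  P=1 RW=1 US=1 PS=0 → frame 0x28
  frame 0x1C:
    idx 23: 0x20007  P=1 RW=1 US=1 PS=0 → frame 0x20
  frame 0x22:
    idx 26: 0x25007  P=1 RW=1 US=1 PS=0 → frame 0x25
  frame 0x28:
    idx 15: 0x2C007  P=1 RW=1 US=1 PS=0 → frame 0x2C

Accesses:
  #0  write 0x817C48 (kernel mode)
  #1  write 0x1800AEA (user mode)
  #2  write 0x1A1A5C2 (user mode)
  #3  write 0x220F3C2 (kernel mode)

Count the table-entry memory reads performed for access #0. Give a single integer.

Trace:
#0 VA=0x817C48 (w,kernel):
  lvl0: tbl 0x1B, slot 4 ⇒ 0x1C007 (P1/RW1/US1/PS0)
  lvl1: tbl 0x1C, slot 23 ⇒ 0x20007 (P1/RW1/US1/PS0)
  ✓ 0x20C48  — 2 lookups
#1 VA=0x1800AEA (w,user):
  lvl0: tbl 0x1B, slot 12 ⇒ 0x1004 (P0/RW0/US1/PS0)
  ✗ PAGE_NOT_PRESENT  [1 reads]
#2 VA=0x1A1A5C2 (w,user):
  lvl0: tbl 0x1B, slot 13 ⇒ 0x22007 (P1/RW1/US1/PS0)
  lvl1: tbl 0x22, slot 26 ⇒ 0x25007 (P1/RW1/US1/PS0)
  ✓ 0x255C2  — 2 lookups
#3 VA=0x220F3C2 (w,kernel):
  lvl0: tbl 0x1B, slot 17 ⇒ 0x28007 (P1/RW1/US1/PS0)
  lvl1: tbl 0x28, slot 15 ⇒ 0x2C007 (P1/RW1/US1/PS0)
  ✓ 0x2C3C2  — 2 lookups

Entries read for #0: 2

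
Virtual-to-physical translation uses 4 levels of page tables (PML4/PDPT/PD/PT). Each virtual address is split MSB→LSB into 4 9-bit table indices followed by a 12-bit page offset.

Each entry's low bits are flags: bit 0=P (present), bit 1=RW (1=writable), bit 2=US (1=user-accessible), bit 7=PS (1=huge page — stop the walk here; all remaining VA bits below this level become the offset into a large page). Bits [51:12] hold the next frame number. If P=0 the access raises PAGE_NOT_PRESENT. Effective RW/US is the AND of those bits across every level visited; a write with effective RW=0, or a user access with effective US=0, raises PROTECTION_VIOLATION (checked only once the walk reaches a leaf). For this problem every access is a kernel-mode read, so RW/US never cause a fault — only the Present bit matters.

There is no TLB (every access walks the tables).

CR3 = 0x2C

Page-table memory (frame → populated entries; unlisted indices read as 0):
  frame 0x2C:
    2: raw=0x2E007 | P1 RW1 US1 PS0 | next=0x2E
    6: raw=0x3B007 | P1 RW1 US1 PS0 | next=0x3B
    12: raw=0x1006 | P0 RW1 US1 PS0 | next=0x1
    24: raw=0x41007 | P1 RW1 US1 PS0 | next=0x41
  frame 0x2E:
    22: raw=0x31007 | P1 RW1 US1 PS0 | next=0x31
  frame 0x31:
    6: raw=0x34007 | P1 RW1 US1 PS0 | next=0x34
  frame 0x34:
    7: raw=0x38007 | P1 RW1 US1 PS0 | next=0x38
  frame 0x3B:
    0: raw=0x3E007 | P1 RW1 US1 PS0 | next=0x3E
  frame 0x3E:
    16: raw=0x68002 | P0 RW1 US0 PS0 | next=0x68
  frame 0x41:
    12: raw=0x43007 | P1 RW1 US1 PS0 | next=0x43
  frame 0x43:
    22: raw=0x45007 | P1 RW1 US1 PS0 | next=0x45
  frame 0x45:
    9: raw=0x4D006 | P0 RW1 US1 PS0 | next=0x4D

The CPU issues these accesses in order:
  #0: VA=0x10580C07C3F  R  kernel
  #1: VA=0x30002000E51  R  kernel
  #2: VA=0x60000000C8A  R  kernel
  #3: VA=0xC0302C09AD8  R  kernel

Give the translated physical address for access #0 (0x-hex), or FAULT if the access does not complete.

Per-access translation:
#0 VA=0x10580C07C3F (r,kernel):
  lvl0: tbl 0x2C, slot 2 ⇒ 0x2E007 (P1/RW1/US1/PS0)
  lvl1: tbl 0x2E, slot 22 ⇒ 0x31007 (P1/RW1/US1/PS0)
  lvl2: tbl 0x31, slot 6 ⇒ 0x34007 (P1/RW1/US1/PS0)
  lvl3: tbl 0x34, slot 7 ⇒ 0x38007 (P1/RW1/US1/PS0)
  ✓ 0x38C3F  — 4 lookups
#1 VA=0x30002000E51 (r,kernel):
  lvl0: tbl 0x2C, slot 6 ⇒ 0x3B007 (P1/RW1/US1/PS0)
  lvl1: tbl 0x3B, slot 0 ⇒ 0x3E007 (P1/RW1/US1/PS0)
  lvl2: tbl 0x3E, slot 16 ⇒ 0x68002 (P0/RW1/US0/PS0)
  ✗ PAGE_NOT_PRESENT  [3 reads]
#2 VA=0x60000000C8A (r,kernel):
  lvl0: tbl 0x2C, slot 12 ⇒ 0x1006 (P0/RW1/US1/PS0)
  ✗ PAGE_NOT_PRESENT  [1 reads]
#3 VA=0xC0302C09AD8 (r,kernel):
  lvl0: tbl 0x2C, slot 24 ⇒ 0x41007 (P1/RW1/US1/PS0)
  lvl1: tbl 0x41, slot 12 ⇒ 0x43007 (P1/RW1/US1/PS0)
  lvl2: tbl 0x43, slot 22 ⇒ 0x45007 (P1/RW1/US1/PS0)
  lvl3: tbl 0x45, slot 9 ⇒ 0x4D006 (P0/RW1/US1/PS0)
  ✗ PAGE_NOT_PRESENT  [4 reads]

Access #0 PA: 0x38C3F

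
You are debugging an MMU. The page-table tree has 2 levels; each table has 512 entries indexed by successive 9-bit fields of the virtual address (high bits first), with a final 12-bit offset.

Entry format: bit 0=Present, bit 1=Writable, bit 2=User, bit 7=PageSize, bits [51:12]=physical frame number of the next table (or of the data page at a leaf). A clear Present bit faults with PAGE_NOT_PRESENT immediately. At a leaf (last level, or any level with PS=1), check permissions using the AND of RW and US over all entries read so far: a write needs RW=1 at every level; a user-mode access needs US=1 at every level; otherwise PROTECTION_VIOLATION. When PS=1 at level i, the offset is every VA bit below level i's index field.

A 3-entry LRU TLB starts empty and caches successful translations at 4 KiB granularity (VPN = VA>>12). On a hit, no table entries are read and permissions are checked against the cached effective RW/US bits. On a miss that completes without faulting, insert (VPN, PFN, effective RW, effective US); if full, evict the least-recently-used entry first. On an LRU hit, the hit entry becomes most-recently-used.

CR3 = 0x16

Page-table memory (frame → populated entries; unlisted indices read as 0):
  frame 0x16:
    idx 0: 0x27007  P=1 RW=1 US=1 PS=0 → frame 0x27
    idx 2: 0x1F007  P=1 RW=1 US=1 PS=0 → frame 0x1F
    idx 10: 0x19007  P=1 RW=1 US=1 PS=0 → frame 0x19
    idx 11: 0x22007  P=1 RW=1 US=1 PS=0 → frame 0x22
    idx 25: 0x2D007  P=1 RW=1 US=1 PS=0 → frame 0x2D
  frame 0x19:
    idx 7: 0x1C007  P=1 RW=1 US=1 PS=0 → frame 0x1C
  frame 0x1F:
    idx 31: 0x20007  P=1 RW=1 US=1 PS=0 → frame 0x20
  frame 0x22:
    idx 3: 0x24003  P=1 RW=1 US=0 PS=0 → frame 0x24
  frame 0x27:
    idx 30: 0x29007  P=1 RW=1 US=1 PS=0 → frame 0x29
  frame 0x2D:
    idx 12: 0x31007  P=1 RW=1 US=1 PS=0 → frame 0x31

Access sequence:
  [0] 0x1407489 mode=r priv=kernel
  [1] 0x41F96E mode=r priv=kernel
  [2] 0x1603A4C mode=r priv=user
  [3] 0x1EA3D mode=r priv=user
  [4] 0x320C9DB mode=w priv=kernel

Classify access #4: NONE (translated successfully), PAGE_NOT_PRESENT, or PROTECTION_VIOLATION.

Per-access translation:
#0 VA=0x1407489 (r,kernel):
  L0 @0x16[10] → 0x19007  P=1,RW=1,US=1,PS=0
  L1 @0x19[7] → 0x1C007  P=1,RW=1,US=1,PS=0
  ⇒ phys 0x1C489  [2 reads]
#1 VA=0x41F96E (r,kernel):
  L0 @0x16[2] → 0x1F007  P=1,RW=1,US=1,PS=0
  L1 @0x1F[31] → 0x20007  P=1,RW=1,US=1,PS=0
  ⇒ phys 0x2096E  [2 reads]
#2 VA=0x1603A4C (r,user):
  L0 @0x16[11] → 0x22007  P=1,RW=1,US=1,PS=0
  L1 @0x22[3] → 0x24003  P=1,RW=1,US=0,PS=0
  ⇒ fault: PROTECTION_VIOLATION  — 2 lookups
#3 VA=0x1EA3D (r,user):
  L0 @0x16[0] → 0x27007  P=1,RW=1,US=1,PS=0
  L1 @0x27[30] → 0x29007  P=1,RW=1,US=1,PS=0
  ⇒ phys 0x29A3D  [2 reads]
#4 VA=0x320C9DB (w,kernel):
  L0 @0x16[25] → 0x2D007  P=1,RW=1,US=1,PS=0
  L1 @0x2D[12] → 0x31007  P=1,RW=1,US=1,PS=0
  ⇒ phys 0x319DB  [2 reads]

Access #4 fault: NONE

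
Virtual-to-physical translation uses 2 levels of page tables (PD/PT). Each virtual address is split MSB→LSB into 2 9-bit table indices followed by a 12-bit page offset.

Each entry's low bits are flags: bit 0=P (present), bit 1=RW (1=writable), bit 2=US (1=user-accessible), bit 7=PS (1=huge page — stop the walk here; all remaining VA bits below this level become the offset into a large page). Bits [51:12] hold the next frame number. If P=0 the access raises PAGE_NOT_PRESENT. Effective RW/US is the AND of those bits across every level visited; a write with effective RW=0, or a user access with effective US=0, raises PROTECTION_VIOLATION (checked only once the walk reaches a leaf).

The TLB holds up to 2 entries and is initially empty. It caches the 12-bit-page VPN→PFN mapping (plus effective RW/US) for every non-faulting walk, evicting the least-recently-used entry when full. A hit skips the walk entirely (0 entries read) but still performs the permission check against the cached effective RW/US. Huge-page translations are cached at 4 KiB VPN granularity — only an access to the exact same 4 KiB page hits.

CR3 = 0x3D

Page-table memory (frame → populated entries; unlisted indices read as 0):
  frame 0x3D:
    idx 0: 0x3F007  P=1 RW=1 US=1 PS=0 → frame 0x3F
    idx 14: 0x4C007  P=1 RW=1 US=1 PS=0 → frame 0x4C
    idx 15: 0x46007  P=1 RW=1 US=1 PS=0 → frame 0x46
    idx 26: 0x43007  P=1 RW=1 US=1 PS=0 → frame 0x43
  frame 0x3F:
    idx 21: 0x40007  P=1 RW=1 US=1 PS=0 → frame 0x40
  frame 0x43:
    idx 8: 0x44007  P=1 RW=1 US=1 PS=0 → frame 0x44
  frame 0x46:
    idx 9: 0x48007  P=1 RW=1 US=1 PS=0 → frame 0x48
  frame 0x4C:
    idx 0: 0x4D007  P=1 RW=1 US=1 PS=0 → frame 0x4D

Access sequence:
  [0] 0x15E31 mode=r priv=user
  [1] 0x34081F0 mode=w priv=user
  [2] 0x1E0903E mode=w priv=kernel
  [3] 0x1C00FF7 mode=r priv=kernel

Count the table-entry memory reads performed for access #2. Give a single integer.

Trace:
#0 VA=0x15E31 (r,user):
  L0 @0x3D[0] → 0x3F007  P=1,RW=1,US=1,PS=0
  L1 @0x3F[21] → 0x40007  P=1,RW=1,US=1,PS=0
  → PA=0x40E31  (2 entries read)
#1 VA=0x34081F0 (w,user):
  L0 @0x3D[26] → 0x43007  P=1,RW=1,US=1,PS=0
  L1 @0x43[8] → 0x44007  P=1,RW=1,US=1,PS=0
  → PA=0x441F0  (2 entries read)
#2 VA=0x1E0903E (w,kernel):
  L0 @0x3D[15] → 0x46007  P=1,RW=1,US=1,PS=0
  L1 @0x46[9] → 0x48007  P=1,RW=1,US=1,PS=0
  → PA=0x4803E  (2 entries read)
#3 VA=0x1C00FF7 (r,kernel):
  L0 @0x3D[14] → 0x4C007  P=1,RW=1,US=1,PS=0
  L1 @0x4C[0] → 0x4D007  P=1,RW=1,US=1,PS=0
  → PA=0x4DFF7  (2 entries read)

Entries read for #2: 2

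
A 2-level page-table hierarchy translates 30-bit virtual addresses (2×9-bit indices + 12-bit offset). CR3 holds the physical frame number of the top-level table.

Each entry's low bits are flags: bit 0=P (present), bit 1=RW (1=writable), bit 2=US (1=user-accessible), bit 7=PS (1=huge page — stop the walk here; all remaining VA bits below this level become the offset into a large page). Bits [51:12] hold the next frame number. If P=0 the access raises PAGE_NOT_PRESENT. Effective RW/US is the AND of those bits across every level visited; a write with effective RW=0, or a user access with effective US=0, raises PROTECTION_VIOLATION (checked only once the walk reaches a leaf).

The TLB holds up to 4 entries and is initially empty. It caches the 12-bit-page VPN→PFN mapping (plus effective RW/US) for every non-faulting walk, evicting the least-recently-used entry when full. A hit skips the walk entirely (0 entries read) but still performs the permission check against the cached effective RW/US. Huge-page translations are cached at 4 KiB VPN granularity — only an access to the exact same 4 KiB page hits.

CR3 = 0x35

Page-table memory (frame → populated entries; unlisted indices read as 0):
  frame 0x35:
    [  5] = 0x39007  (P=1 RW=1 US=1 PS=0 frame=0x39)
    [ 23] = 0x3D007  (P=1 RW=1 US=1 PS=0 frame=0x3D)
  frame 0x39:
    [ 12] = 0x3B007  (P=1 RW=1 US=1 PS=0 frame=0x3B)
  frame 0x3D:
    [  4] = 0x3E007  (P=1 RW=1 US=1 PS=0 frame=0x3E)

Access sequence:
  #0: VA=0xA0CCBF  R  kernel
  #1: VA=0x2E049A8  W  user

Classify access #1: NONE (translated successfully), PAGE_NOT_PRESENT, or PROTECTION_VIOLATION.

Walk each access:
#0 VA=0xA0CCBF (r,kernel):
  lvl0: tbl 0x35, slot 5 ⇒ 0x39007 (P1/RW1/US1/PS0)
  lvl1: tbl 0x39, slot 12 ⇒ 0x3B007 (P1/RW1/US1/PS0)
  → PA=0x3BCBF  (2 entries read)
#1 VA=0x2E049A8 (w,user):
  lvl0: tbl 0x35, slot 23 ⇒ 0x3D007 (P1/RW1/US1/PS0)
  lvl1: tbl 0x3D, slot 4 ⇒ 0x3E007 (P1/RW1/US1/PS0)
  → PA=0x3E9A8  (2 entries read)

Access #1 fault: NONE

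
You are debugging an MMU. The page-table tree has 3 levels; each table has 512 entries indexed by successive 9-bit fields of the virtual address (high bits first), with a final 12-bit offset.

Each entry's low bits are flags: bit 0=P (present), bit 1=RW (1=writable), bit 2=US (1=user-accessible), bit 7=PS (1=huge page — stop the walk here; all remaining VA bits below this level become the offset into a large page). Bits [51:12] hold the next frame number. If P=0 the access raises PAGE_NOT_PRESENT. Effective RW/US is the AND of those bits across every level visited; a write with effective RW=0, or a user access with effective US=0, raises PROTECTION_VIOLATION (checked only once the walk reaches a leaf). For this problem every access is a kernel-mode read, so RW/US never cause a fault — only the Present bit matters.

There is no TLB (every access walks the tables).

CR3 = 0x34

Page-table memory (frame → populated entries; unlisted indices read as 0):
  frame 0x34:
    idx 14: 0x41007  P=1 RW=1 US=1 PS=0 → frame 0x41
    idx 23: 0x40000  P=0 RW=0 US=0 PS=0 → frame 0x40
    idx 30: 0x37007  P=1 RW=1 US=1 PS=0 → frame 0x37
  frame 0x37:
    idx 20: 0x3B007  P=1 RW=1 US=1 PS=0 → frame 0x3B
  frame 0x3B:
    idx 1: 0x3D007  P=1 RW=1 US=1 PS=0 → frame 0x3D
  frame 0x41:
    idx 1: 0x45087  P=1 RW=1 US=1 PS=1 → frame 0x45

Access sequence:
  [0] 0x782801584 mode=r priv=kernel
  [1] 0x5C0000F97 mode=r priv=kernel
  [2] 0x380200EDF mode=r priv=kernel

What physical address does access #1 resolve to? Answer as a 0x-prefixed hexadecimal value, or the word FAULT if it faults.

Trace:
#0 VA=0x782801584 (r,kernel):
  L0 @0x34[30] → 0x37007  P=1,RW=1,US=1,PS=0
  L1 @0x37[20] → 0x3B007  P=1,RW=1,US=1,PS=0
  L2 @0x3B[1] → 0x3D007  P=1,RW=1,US=1,PS=0
  ✓ 0x3D584  — 3 lookups
#1 VA=0x5C0000F97 (r,kernel):
  L0 @0x34[23] → 0x40000  P=0,RW=0,US=0,PS=0
  ⇒ fault: PAGE_NOT_PRESENT  — 1 lookups
#2 VA=0x380200EDF (r,kernel):
  L0 @0x34[14] → 0x41007  P=1,RW=1,US=1,PS=0
  L1 @0x41[1] → 0x45087  P=1,RW=1,US=1,PS=1
  ✓ 0x45EDF (huge @L1)  — 2 lookups

Access #1 PA: FAULT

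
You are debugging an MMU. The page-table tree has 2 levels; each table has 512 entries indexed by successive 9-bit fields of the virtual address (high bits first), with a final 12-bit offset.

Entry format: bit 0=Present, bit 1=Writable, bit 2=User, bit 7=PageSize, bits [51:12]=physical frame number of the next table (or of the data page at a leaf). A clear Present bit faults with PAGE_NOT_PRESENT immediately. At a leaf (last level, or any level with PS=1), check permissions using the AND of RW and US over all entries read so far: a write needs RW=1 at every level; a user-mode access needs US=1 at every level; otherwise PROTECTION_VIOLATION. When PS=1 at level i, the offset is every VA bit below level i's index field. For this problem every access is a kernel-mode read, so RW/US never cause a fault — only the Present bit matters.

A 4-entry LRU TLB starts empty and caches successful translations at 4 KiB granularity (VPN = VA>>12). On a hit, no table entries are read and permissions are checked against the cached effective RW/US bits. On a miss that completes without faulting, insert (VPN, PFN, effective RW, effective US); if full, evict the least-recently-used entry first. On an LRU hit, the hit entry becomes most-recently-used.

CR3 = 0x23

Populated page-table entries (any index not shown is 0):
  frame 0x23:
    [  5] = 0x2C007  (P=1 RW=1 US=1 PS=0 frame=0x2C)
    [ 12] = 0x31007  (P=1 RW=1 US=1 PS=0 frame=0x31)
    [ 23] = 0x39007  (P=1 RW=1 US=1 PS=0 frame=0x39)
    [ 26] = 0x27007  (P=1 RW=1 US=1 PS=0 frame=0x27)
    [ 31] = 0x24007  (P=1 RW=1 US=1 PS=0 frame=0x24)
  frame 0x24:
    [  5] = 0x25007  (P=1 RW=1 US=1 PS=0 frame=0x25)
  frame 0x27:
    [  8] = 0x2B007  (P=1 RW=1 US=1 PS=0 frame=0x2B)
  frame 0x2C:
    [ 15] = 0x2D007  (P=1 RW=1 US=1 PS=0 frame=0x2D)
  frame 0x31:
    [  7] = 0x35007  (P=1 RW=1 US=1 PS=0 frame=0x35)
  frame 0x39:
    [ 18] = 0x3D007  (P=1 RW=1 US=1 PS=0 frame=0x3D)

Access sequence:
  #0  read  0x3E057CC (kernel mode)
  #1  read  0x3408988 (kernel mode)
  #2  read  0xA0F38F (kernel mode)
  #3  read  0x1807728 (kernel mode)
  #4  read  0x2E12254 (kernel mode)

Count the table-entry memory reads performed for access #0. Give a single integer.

Trace:
#0 VA=0x3E057CC (r,kernel):
  lvl0: tbl 0x23, slot 31 ⇒ 0x24007 (P1/RW1/US1/PS0)
  lvl1: tbl 0x24, slot 5 ⇒ 0x25007 (P1/RW1/US1/PS0)
  → PA=0x257CC  (2 entries read)
#1 VA=0x3408988 (r,kernel):
  lvl0: tbl 0x23, slot 26 ⇒ 0x27007 (P1/RW1/US1/PS0)
  lvl1: tbl 0x27, slot 8 ⇒ 0x2B007 (P1/RW1/US1/PS0)
  → PA=0x2B988  (2 entries read)
#2 VA=0xA0F38F (r,kernel):
  lvl0: tbl 0x23, slot 5 ⇒ 0x2C007 (P1/RW1/US1/PS0)
  lvl1: tbl 0x2C, slot 15 ⇒ 0x2D007 (P1/RW1/US1/PS0)
  → PA=0x2D38F  (2 entries read)
#3 VA=0x1807728 (r,kernel):
  lvl0: tbl 0x23, slot 12 ⇒ 0x31007 (P1/RW1/US1/PS0)
  lvl1: tbl 0x31, slot 7 ⇒ 0x35007 (P1/RW1/US1/PS0)
  → PA=0x35728  (2 entries read)
#4 VA=0x2E12254 (r,kernel):
  lvl0: tbl 0x23, slot 23 ⇒ 0x39007 (P1/RW1/US1/PS0)
  lvl1: tbl 0x39, slot 18 ⇒ 0x3D007 (P1/RW1/US1/PS0)
  → PA=0x3D254  (2 entries read)

Entries read for #0: 2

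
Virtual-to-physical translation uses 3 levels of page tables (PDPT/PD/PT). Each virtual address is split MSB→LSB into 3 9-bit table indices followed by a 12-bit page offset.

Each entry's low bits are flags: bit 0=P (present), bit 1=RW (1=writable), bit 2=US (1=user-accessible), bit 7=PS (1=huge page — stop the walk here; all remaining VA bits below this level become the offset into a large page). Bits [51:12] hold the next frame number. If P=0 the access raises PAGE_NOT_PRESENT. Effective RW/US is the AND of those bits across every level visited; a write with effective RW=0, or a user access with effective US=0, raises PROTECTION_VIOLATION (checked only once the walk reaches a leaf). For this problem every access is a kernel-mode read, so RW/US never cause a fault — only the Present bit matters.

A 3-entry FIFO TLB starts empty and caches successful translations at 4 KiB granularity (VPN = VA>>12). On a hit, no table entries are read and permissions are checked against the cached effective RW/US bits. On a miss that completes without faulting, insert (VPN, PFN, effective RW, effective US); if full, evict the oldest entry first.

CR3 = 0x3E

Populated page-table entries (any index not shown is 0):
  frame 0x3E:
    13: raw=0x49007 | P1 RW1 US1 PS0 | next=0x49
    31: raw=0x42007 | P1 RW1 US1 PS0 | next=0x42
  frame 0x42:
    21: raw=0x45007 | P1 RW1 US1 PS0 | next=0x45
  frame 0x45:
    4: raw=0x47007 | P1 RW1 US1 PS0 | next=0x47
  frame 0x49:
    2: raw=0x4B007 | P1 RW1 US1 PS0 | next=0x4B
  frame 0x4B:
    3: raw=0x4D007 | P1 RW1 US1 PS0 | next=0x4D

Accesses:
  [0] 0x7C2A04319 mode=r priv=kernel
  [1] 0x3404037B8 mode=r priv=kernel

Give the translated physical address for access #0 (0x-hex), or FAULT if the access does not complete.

Trace:
#0 VA=0x7C2A04319 (r,kernel):
  L0 @0x3E[31] → 0x42007  P=1,RW=1,US=1,PS=0
  L1 @0x42[21] → 0x45007  P=1,RW=1,US=1,PS=0
  L2 @0x45[4] → 0x47007  P=1,RW=1,US=1,PS=0
  → PA=0x47319  (3 entries read)
#1 VA=0x3404037B8 (r,kernel):
  L0 @0x3E[13] → 0x49007  P=1,RW=1,US=1,PS=0
  L1 @0x49[2] → 0x4B007  P=1,RW=1,US=1,PS=0
  L2 @0x4B[3] → 0x4D007  P=1,RW=1,US=1,PS=0
  → PA=0x4D7B8  (3 entries read)

Access #0 PA: 0x47319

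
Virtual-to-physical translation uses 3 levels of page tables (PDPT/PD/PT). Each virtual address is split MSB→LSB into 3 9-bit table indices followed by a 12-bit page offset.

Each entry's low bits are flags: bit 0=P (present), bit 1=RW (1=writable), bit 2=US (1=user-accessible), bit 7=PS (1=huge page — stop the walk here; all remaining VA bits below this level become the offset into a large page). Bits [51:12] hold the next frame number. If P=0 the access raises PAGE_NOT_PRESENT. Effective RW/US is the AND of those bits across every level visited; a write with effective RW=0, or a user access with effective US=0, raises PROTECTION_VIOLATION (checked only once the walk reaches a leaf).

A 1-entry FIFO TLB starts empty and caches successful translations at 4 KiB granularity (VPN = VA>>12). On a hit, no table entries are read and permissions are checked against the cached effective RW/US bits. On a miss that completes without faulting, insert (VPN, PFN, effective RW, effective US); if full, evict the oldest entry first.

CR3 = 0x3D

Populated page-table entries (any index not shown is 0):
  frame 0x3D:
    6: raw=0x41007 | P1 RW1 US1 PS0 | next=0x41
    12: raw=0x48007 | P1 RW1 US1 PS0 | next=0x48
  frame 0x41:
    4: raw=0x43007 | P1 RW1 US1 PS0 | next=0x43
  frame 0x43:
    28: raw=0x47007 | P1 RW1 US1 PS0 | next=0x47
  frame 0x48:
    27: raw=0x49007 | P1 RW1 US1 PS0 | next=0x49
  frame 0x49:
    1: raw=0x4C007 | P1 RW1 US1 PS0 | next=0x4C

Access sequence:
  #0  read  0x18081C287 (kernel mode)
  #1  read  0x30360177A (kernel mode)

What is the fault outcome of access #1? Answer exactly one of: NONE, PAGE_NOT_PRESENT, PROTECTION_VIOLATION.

Per-access translation:
#0 VA=0x18081C287 (r,kernel):
  [0] read 0x3D idx=6: raw=0x41007 flags P=1 W=1 U=1 S=0
  [1] read 0x41 idx=4: raw=0x43007 flags P=1 W=1 U=1 S=0
  [2] read 0x43 idx=28: raw=0x47007 flags P=1 W=1 U=1 S=0
  → PA=0x47287  (3 entries read)
#1 VA=0x30360177A (r,kernel):
  [0] read 0x3D idx=12: raw=0x48007 flags P=1 W=1 U=1 S=0
  [1] read 0x48 idx=27: raw=0x49007 flags P=1 W=1 U=1 S=0
  [2] read 0x49 idx=1: raw=0x4C007 flags P=1 W=1 U=1 S=0
  → PA=0x4C77A  (3 entries read)

Access #1 fault: NONE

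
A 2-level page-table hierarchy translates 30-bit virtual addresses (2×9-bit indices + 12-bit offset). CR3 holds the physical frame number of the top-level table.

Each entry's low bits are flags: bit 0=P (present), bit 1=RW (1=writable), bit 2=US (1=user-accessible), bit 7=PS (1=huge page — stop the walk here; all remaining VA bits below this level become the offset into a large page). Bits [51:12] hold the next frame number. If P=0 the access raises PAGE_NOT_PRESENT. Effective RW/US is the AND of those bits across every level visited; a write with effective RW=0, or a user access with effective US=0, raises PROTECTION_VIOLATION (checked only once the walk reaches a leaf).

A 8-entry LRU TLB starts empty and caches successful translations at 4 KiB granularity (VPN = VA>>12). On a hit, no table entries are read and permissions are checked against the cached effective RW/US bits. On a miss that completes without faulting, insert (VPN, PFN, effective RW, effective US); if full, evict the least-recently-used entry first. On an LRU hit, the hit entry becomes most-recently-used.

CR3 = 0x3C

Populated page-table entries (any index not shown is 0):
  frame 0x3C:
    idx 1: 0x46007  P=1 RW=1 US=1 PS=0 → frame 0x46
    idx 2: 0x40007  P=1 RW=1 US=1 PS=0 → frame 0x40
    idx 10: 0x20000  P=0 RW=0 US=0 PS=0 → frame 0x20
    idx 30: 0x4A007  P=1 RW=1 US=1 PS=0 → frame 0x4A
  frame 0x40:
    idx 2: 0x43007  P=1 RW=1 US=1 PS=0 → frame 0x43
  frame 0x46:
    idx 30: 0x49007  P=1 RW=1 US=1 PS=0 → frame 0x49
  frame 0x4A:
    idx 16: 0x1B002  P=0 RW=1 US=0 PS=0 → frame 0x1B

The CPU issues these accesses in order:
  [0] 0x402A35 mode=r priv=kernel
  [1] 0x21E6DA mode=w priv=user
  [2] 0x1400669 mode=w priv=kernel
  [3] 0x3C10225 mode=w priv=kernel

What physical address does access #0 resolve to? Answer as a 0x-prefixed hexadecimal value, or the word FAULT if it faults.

Walk each access:
#0 VA=0x402A35 (r,kernel):
  L0 @0x3C[2] → 0x40007  P=1,RW=1,US=1,PS=0
  L1 @0x40[2] → 0x43007  P=1,RW=1,US=1,PS=0
  → PA=0x43A35  (2 entries read)
#1 VA=0x21E6DA (w,user):
  L0 @0x3C[1] → 0x46007  P=1,RW=1,US=1,PS=0
  L1 @0x46[30] → 0x49007  P=1,RW=1,US=1,PS=0
  → PA=0x496DA  (2 entries read)
#2 VA=0x1400669 (w,kernel):
  L0 @0x3C[10] → 0x20000  P=0,RW=0,US=0,PS=0
  ⇒ fault: PAGE_NOT_PRESENT  — 1 lookups
#3 VA=0x3C10225 (w,kernel):
  L0 @0x3C[30] → 0x4A007  P=1,RW=1,US=1,PS=0
  L1 @0x4A[16] → 0x1B002  P=0,RW=1,US=0,PS=0
  ⇒ fault: PAGE_NOT_PRESENT  — 2 lookups

Access #0 PA: 0x43A35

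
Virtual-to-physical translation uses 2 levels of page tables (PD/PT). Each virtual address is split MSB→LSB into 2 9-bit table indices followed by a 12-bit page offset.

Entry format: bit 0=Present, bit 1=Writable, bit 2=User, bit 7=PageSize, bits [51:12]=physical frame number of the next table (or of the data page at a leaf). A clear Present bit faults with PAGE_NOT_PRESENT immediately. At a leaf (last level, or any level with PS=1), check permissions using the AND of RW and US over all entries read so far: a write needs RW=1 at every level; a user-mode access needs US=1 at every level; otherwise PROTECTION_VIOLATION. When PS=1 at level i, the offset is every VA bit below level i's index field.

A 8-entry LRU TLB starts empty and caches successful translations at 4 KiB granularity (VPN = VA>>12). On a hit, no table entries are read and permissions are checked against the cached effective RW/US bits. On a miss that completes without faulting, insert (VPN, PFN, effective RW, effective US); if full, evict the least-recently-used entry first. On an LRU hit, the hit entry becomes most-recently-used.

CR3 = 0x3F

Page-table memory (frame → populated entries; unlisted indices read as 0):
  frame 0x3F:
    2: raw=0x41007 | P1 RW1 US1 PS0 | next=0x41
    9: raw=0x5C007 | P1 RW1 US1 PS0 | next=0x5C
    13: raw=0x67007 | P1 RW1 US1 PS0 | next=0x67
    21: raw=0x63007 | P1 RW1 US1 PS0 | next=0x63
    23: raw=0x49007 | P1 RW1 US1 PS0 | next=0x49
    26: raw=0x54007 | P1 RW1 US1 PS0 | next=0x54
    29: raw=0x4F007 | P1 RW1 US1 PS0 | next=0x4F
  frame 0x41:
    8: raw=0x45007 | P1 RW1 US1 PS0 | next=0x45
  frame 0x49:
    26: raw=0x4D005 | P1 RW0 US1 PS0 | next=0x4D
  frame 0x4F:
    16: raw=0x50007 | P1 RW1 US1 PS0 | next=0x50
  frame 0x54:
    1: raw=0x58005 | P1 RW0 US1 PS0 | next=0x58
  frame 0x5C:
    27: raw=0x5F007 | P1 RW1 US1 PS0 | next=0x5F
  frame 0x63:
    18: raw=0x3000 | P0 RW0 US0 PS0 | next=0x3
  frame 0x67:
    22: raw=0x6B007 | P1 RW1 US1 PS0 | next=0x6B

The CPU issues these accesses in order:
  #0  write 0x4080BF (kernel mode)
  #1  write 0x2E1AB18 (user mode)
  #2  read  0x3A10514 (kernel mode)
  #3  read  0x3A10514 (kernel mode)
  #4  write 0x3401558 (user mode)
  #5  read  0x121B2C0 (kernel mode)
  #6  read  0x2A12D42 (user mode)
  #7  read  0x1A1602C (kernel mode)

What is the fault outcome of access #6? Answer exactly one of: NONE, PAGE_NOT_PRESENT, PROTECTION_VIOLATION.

Per-access translation:
#0 VA=0x4080BF (w,kernel):
  [0] read 0x3F idx=2: raw=0x41007 flags P=1 W=1 U=1 S=0
  [1] read 0x41 idx=8: raw=0x45007 flags P=1 W=1 U=1 S=0
  ⇒ phys 0x450BF  [2 reads]
#1 VA=0x2E1AB18 (w,user):
  [0] read 0x3F idx=23: raw=0x49007 flags P=1 W=1 U=1 S=0
  [1] read 0x49 idx=26: raw=0x4D005 flags P=1 W=0 U=1 S=0
  → PROTECTION_VIOLATION  (2 entries read)
#2 VA=0x3A10514 (r,kernel):
  [0] read 0x3F idx=29: raw=0x4F007 flags P=1 W=1 U=1 S=0
  [1] read 0x4F idx=16: raw=0x50007 flags P=1 W=1 U=1 S=0
  ⇒ phys 0x50514  [2 reads]
#3 VA=0x3A10514 (r,kernel):
  TLB hit vpn=0x3A10 → PA=0x50514
#4 VA=0x3401558 (w,user):
  [0] read 0x3F idx=26: raw=0x54007 flags P=1 W=1 U=1 S=0
  [1] read 0x54 idx=1: raw=0x58005 flags P=1 W=0 U=1 S=0
  → PROTECTION_VIOLATION  (2 entries read)
#5 VA=0x121B2C0 (r,kernel):
  [0] read 0x3F idx=9: raw=0x5C007 flags P=1 W=1 U=1 S=0
  [1] read 0x5C idx=27: raw=0x5F007 flags P=1 W=1 U=1 S=0
  ⇒ phys 0x5F2C0  [2 reads]
#6 VA=0x2A12D42 (r,user):
  [0] read 0x3F idx=21: raw=0x63007 flags P=1 W=1 U=1 S=0
  [1] read 0x63 idx=18: raw=0x3000 flags P=0 W=0 U=0 S=0
  → PAGE_NOT_PRESENT  (2 entries read)
#7 VA=0x1A1602C (r,kernel):
  [0] read 0x3F idx=13: raw=0x67007 flags P=1 W=1 U=1 S=0
  [1] read 0x67 idx=22: raw=0x6B007 flags P=1 W=1 U=1 S=0
  ⇒ phys 0x6B02C  [2 reads]

Access #6 fault: PAGE_NOT_PRESENT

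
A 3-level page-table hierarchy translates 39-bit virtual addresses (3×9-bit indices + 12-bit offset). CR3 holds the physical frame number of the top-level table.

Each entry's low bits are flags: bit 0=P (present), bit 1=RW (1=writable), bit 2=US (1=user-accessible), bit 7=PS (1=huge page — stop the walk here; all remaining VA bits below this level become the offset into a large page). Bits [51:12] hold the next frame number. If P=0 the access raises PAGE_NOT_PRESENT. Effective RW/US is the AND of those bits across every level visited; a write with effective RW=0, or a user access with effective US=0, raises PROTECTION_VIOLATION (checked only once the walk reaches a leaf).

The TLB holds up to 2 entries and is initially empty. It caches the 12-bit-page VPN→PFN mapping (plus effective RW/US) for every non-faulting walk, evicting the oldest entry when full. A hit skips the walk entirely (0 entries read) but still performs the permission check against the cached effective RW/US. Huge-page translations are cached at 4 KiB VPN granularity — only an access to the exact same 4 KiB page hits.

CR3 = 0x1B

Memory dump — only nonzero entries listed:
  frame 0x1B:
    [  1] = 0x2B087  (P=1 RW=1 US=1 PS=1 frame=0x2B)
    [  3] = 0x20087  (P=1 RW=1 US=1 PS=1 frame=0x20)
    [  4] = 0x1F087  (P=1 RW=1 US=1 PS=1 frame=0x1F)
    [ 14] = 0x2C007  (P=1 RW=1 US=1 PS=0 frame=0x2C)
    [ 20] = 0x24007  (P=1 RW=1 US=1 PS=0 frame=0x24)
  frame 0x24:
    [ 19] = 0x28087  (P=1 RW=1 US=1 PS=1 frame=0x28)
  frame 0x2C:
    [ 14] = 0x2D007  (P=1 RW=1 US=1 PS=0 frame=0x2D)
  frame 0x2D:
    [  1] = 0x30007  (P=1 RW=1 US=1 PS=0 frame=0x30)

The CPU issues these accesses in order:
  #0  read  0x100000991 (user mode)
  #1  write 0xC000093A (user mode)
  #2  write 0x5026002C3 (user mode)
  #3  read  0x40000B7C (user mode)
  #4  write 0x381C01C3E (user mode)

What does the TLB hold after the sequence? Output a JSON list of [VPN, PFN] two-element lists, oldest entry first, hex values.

Walk each access:
#0 VA=0x100000991 (r,user):
  L0 @0x1B[4] → 0x1F087  P=1,RW=1,US=1,PS=1
  ✓ 0x1F991 (huge @L0)  — 1 lookups
#1 VA=0xC000093A (w,user):
  L0 @0x1B[3] → 0x20087  P=1,RW=1,US=1,PS=1
  ✓ 0x2093A (huge @L0)  — 1 lookups
#2 VA=0x5026002C3 (w,user):
  L0 @0x1B[20] → 0x24007  P=1,RW=1,US=1,PS=0
  L1 @0x24[19] → 0x28087  P=1,RW=1,US=1,PS=1
  ✓ 0x282C3 (huge @L1)  — 2 lookups
#3 VA=0x40000B7C (r,user):
  L0 @0x1B[1] → 0x2B087  P=1,RW=1,US=1,PS=1
  ✓ 0x2BB7C (huge @L0)  — 1 lookups
#4 VA=0x381C01C3E (w,user):
  L0 @0x1B[14] → 0x2C007  P=1,RW=1,US=1,PS=0
  L1 @0x2C[14] → 0x2D007  P=1,RW=1,US=1,PS=0
  L2 @0x2D[1] → 0x30007  P=1,RW=1,US=1,PS=0
  ✓ 0x30C3E  — 3 lookups

TLB: [["0x40000", "0x2B"], ["0x381C01", "0x30"]]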